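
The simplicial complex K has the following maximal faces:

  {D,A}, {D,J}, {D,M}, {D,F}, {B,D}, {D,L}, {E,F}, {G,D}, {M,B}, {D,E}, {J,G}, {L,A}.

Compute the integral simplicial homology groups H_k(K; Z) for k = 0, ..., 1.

H_0 ≅ Z,  H_1 ≅ Z^4.

Take the total order A < B < D < E < F < G < J < L < M on the vertex set. Then K (dimension 1) consists of the simplices:

  0-simplices (9): A, B, D, E, F, G, J, L, M
  1-simplices (12): AD, AL, BD, BM, DE, DF, DG, DJ, DL, DM, EF, GJ

Hence C_0 ≅ Z^9, C_1 ≅ Z^12.

The boundary map ∂_1: C_1 → C_0 maps an edge to its endpoints' difference, ∂[p,q] = q − p. For instance
  ∂AD = D − A.
As a 9×12 matrix over Z this has rank 8, with invariant factors (1,1,1,1,1,1,1,1).

Reading off H_k = ker ∂_k / im ∂_{k+1}:

  H_0: rank C_0 − rank ∂_1 = 9 − 8 = 1, and the invariant factors of ∂_1 are all 1, so H_0 ≅ Z.
  H_1: rank ker ∂_1 − rank ∂_2 = (12 − 8) − 0 = 4, and there is no ∂_2, so H_1 ≅ Z^4.

As a check, the Euler characteristic is 9 − 12 = -3, which agrees with 1 − 4 = -3.
(K is a triangulation of a wedge of 4 circles.)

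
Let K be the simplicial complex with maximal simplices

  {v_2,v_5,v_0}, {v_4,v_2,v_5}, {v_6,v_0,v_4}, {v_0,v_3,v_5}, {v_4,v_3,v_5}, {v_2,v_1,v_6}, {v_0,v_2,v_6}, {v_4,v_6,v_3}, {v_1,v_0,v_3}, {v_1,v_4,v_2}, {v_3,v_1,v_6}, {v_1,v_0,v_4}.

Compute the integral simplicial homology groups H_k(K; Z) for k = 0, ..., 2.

We work with the vertex ordering v_0 < v_1 < v_2 < v_3 < v_4 < v_5 < v_6. The simplices of K, each written with vertices in increasing order, are:

  0-simplices (7): [v_0], [v_1], [v_2], [v_3], [v_4], [v_5], [v_6]
  1-simplices (18): (18 of them)
  2-simplices (12): (12 of them)

giving chain groups C_0 ≅ Z^7, C_1 ≅ Z^18, C_2 ≅ Z^12.

∂_1: C_1 → C_0 sends each edge [p,q] (with p < q) to q − p. For instance
  ∂[v_0,v_6] = [v_6] − [v_0].
The resulting 7×18 matrix has rank 6, and its Smith normal form has invariant factors (1,1,1,1,1,1).

The boundary map ∂_2: C_2 → C_1 maps a triangle to the signed sum of its edges. For instance
  ∂[v_0,v_2,v_5] = [v_2,v_5] − [v_0,v_5] + [v_0,v_2],
  ∂[v_0,v_1,v_4] = [v_1,v_4] − [v_0,v_4] + [v_0,v_1].
This gives a 18×12 integer matrix of rank 12; reducing to Smith normal form yields diagonal entries (1,1,1,1,1,1,1,1,1,1,1,2).

Now H_k = ker ∂_k / im ∂_{k+1}, so:

  H_0: rank C_0 − rank ∂_1 = 7 − 6 = 1, and the invariant factors of ∂_1 are all 1, so H_0 ≅ Z.
  H_1: rank ker ∂_1 − rank ∂_2 = (18 − 6) − 12 = 0, and ∂_2 has invariant factor 2 > 1, so H_1 ≅ Z/2.
  H_2: rank ker ∂_2 − rank ∂_3 = (12 − 12) − 0 = 0, and there is no ∂_3, so H_2 ≅ 0.

H_0 ≅ Z,  H_1 ≅ Z/2,  H_2 = 0.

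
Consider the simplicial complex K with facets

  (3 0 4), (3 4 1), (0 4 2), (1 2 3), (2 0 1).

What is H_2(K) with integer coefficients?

K has 5 vertices, 10 edges, 5 triangles.
rank ∂_2 = 5, rank ∂_3 = 0 ⇒ b_2 = 5 − 5 − 0 = 0. So H_2 = 0.

H_2 ≅ 0.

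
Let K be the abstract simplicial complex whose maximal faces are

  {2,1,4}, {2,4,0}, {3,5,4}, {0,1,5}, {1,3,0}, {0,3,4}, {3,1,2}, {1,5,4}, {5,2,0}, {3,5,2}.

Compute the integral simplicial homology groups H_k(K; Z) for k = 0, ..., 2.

H_0 = Z,  H_1 = Z_2,  H_2 = 0.

K has 6 vertices, 15 edges, 10 triangles.
rank ∂_0 = 0, rank ∂_1 = 5 ⇒ b_0 = 6 − 0 − 5 = 1; all invariant factors of ∂_1 are 1 so no torsion. So H_0 = Z.
rank ∂_1 = 5, rank ∂_2 = 10 ⇒ b_1 = 15 − 5 − 10 = 0; ∂_2 has invariant factor(s) [2] giving torsion. So H_1 = Z_2.
rank ∂_2 = 10, rank ∂_3 = 0 ⇒ b_2 = 10 − 10 − 0 = 0. So H_2 = 0.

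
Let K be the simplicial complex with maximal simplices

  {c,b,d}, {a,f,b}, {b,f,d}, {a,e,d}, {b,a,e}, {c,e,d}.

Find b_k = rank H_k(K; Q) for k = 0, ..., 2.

b_0 = 1, b_1 = 1, b_2 = 0.

Fix the vertex order a < b < c < d < e < f and write every simplex with vertices in increasing order. Then dim K = 2 and the simplices of K are:

  0-simplices (6): a, b, c, d, e, f
  1-simplices (12): ab, ad, ae, af, bc, bd, be, bf, cd, ce, de, df
  2-simplices (6): abe, abf, ade, bcd, bdf, cde

so the chain groups are C_0 ≅ Z^6, C_1 ≅ Z^12, C_2 ≅ Z^6.

Boundary ∂_1: C_1 → C_0 is given by ∂[p,q] = [q] − [p].
This gives a 6×12 integer matrix of rank 5; reducing to Smith normal form yields diagonal entries (1,1,1,1,1).

∂_2: C_2 → C_1 acts by ∂[p,q,r] = [q,r] − [p,r] + [p,q]. For instance
  ∂abe = be − ae + ab,
  ∂bcd = cd − bd + bc.
The 12×6 boundary matrix has rank 6 and Smith normal form diag(1,1,1,1,1,1).

Reading off H_k = ker ∂_k / im ∂_{k+1}:

  H_0: rank C_0 − rank ∂_1 = 6 − 5 = 1, and the invariant factors of ∂_1 are all 1, so H_0 ≅ Z.
  H_1: rank ker ∂_1 − rank ∂_2 = (12 − 5) − 6 = 1, and the invariant factors of ∂_2 are all 1, so H_1 ≅ Z.
  H_2: rank ker ∂_2 − rank ∂_3 = (6 − 6) − 0 = 0, and there is no ∂_3, so H_2 ≅ 0.

(K is a triangulation of the cylinder S^1 x I.)

Hence the Betti numbers are b_0 = 1, b_1 = 1, b_2 = 0.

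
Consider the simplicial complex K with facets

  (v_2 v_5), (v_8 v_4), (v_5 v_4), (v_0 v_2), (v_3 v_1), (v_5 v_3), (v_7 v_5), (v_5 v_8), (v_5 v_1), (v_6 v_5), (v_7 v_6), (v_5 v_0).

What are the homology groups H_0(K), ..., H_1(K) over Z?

Fix the vertex order v_0 < v_1 < v_2 < v_3 < v_4 < v_5 < v_6 < v_7 < v_8 and write every simplex with vertices in increasing order. Then dim K = 1 and the simplices of K are:

  0-simplices (9): [v_0], [v_1], [v_2], [v_3], [v_4], [v_5], [v_6], [v_7], [v_8]
  1-simplices (12): [v_0,v_2], [v_0,v_5], [v_1,v_3], [v_1,v_5], [v_2,v_5], [v_3,v_5], [v_4,v_5], [v_4,v_8], [v_5,v_6], [v_5,v_7], [v_5,v_8], [v_6,v_7]

Hence C_0 ≅ Z^9, C_1 ≅ Z^12.

∂_1: C_1 → C_0 is given by ∂[p,q] = [q] − [p].
As a 9×12 matrix over Z this has rank 8, with invariant factors (1,1,1,1,1,1,1,1).

From H_k ≅ ker(∂_k) / im(∂_{k+1}) we obtain:

  H_0: rank C_0 − rank ∂_1 = 9 − 8 = 1, and the invariant factors of ∂_1 are all 1, so H_0 ≅ Z.
  H_1: rank ker ∂_1 − rank ∂_2 = (12 − 8) − 0 = 4, and there is no ∂_2, so H_1 ≅ Z^4.

(K is a triangulation of a wedge of 4 circles.)

H_0 ≅ Z,  H_1 ≅ Z^4.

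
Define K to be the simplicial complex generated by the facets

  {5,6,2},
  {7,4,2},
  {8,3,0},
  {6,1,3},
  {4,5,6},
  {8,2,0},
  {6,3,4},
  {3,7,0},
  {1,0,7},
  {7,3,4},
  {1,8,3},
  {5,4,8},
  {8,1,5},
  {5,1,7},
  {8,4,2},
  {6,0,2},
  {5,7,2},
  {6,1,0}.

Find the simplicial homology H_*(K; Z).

We work with the vertex ordering 0 < 1 < 2 < 3 < 4 < 5 < 6 < 7 < 8. The simplices of K, each written with vertices in increasing order, are:

  0-simplices (9): [0], [1], [2], [3], [4], [5], [6], [7], [8]
  1-simplices (27): (27 of them)
  2-simplices (18): [0,1,6], [0,1,7], [0,2,6], [0,2,8], [0,3,7], [0,3,8], [1,3,6], [1,3,8], [1,5,7], [1,5,8], [2,4,7], [2,4,8], [2,5,6], [2,5,7], [3,4,6], [3,4,7], [4,5,6], [4,5,8]

so the chain groups are C_0 ≅ Z^9, C_1 ≅ Z^27, C_2 ≅ Z^18.

Boundary ∂_1: C_1 → C_0 sends each edge [p,q] (with p < q) to q − p.
The 9×27 boundary matrix has rank 8 and Smith normal form diag(1,1,1,1,1,1,1,1).

The boundary map ∂_2: C_2 → C_1 maps a triangle to the signed sum of its edges. For instance
  ∂[0,3,7] = [3,7] − [0,7] + [0,3],
  ∂[1,5,8] = [5,8] − [1,8] + [1,5].
The 27×18 boundary matrix has rank 18 and Smith normal form diag(1,1,1,1,1,1,1,1,1,1,1,1,1,1,1,1,1,2).

Now H_k = ker ∂_k / im ∂_{k+1}, so:

  H_0: rank C_0 − rank ∂_1 = 9 − 8 = 1, and the invariant factors of ∂_1 are all 1, so H_0 ≅ Z.
  H_1: rank ker ∂_1 − rank ∂_2 = (27 − 8) − 18 = 1, and ∂_2 has invariant factor 2 > 1, so H_1 ≅ Z ⊕ Z/2Z.
  H_2: rank ker ∂_2 − rank ∂_3 = (18 − 18) − 0 = 0, and there is no ∂_3, so H_2 ≅ 0.

H_0 ≅ Z,  H_1 ≅ Z ⊕ Z/2Z,  H_2 = 0.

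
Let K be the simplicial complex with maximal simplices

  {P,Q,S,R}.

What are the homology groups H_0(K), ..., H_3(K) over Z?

H_0 ≅ Z,  H_1 = 0,  H_2 = 0,  H_3 = 0.

K has 4 vertices, 6 edges, 4 triangles, 1 3-simplex.
rank ∂_0 = 0, rank ∂_1 = 3 ⇒ b_0 = 4 − 0 − 3 = 1; all invariant factors of ∂_1 are 1 so no torsion. So H_0 = Z.
rank ∂_1 = 3, rank ∂_2 = 3 ⇒ b_1 = 6 − 3 − 3 = 0; all invariant factors of ∂_2 are 1 so no torsion. So H_1 = 0.
rank ∂_2 = 3, rank ∂_3 = 1 ⇒ b_2 = 4 − 3 − 1 = 0; all invariant factors of ∂_3 are 1 so no torsion. So H_2 = 0.
rank ∂_3 = 1, rank ∂_4 = 0 ⇒ b_3 = 1 − 1 − 0 = 0. So H_3 = 0.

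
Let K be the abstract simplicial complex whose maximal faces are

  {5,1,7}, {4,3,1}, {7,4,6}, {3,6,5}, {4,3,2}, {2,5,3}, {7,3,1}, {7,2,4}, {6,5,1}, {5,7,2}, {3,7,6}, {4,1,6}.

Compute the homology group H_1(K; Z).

H_1 = Z_2.

Order the vertices as 1 < 2 < 3 < 4 < 5 < 6 < 7. Listing each simplex with vertices in this order, K has dimension 2 with simplices:

  0-simplices (7): [1], [2], [3], [4], [5], [6], [7]
  1-simplices (18): [1,3], [1,4], [1,5], [1,6], [1,7], [2,3], [2,4], [2,5], [2,7], [3,4], [3,5], [3,6], [3,7], [4,6], [4,7], [5,6], [5,7], [6,7]
  2-simplices (12): [1,3,4], [1,3,7], [1,4,6], [1,5,6], [1,5,7], [2,3,4], [2,3,5], [2,4,7], [2,5,7], [3,5,6], [3,6,7], [4,6,7]

giving chain groups C_0 ≅ Z^7, C_1 ≅ Z^18, C_2 ≅ Z^12.

The boundary map ∂_1: C_1 → C_0 sends each edge [p,q] (with p < q) to q − p. For instance
  ∂[4,7] = [7] − [4].
This gives a 7×18 integer matrix of rank 6; reducing to Smith normal form yields diagonal entries (1,1,1,1,1,1).

The boundary map ∂_2: C_2 → C_1 maps a triangle to the signed sum of its edges. For instance
  ∂[2,3,4] = [3,4] − [2,4] + [2,3],
  ∂[1,3,7] = [3,7] − [1,7] + [1,3].
The resulting 18×12 matrix has rank 12, and its Smith normal form has invariant factors (1,1,1,1,1,1,1,1,1,1,1,2).

From H_k ≅ ker(∂_k) / im(∂_{k+1}) we obtain:

  H_1: rank ker ∂_1 − rank ∂_2 = (18 − 6) − 12 = 0, and ∂_2 has invariant factor 2 > 1, so H_1 = Z_2.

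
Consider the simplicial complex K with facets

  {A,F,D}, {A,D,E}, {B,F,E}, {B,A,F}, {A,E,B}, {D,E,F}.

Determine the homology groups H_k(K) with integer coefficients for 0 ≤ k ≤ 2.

Order the vertices as A < B < D < E < F. Listing each simplex with vertices in this order, K has dimension 2 with simplices:

  0-simplices (5): A, B, D, E, F
  1-simplices (9): AB, AD, AE, AF, BE, BF, DE, DF, EF
  2-simplices (6): ABE, ABF, ADE, ADF, BEF, DEF

so the chain groups are C_0 ≅ Z^5, C_1 ≅ Z^9, C_2 ≅ Z^6.

∂_1: C_1 → C_0 is given by ∂[p,q] = [q] − [p].
The resulting 5×9 matrix has rank 4, and its Smith normal form has invariant factors (1,1,1,1).

∂_2: C_2 → C_1 acts by ∂[p,q,r] = [q,r] − [p,r] + [p,q]. For instance
  ∂ADF = DF − AF + AD,
  ∂ABF = BF − AF + AB.
This gives a 9×6 integer matrix of rank 5; reducing to Smith normal form yields diagonal entries (1,1,1,1,1).

Now H_k = ker ∂_k / im ∂_{k+1}, so:

  H_0: rank C_0 − rank ∂_1 = 5 − 4 = 1, and the invariant factors of ∂_1 are all 1, so H_0 = Z.
  H_1: rank ker ∂_1 − rank ∂_2 = (9 − 4) − 5 = 0, and the invariant factors of ∂_2 are all 1, so H_1 = 0.
  H_2: rank ker ∂_2 − rank ∂_3 = (6 − 5) − 0 = 1, and there is no ∂_3, so H_2 = Z.

H_0 = Z,  H_1 = 0,  H_2 = Z.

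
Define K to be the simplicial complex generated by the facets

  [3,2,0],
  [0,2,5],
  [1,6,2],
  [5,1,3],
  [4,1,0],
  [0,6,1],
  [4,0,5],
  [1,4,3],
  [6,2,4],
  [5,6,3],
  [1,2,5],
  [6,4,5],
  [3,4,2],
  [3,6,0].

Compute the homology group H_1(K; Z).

H_1 ≅ Z^2.

Take the total order 0 < 1 < 2 < 3 < 4 < 5 < 6 on the vertex set. Then K (dimension 2) consists of the simplices:

  0-simplices (7): [0], [1], [2], [3], [4], [5], [6]
  1-simplices (21): [0,1], [0,2], [0,3], [0,4], [0,5], [0,6], [1,2], [1,3], [1,4], [1,5], [1,6], [2,3], [2,4], [2,5], [2,6], [3,4], [3,5], [3,6], [4,5], [4,6], [5,6]
  2-simplices (14): [0,1,4], [0,1,6], [0,2,3], [0,2,5], [0,3,6], [0,4,5], [1,2,5], [1,2,6], [1,3,4], [1,3,5], [2,3,4], [2,4,6], [3,5,6], [4,5,6]

so the chain groups are C_0 ≅ Z^7, C_1 ≅ Z^21, C_2 ≅ Z^14.

The boundary map ∂_1: C_1 → C_0 maps an edge to its endpoints' difference, ∂[p,q] = q − p. For instance
  ∂[1,2] = [2] − [1].
This gives a 7×21 integer matrix of rank 6; reducing to Smith normal form yields diagonal entries (1,1,1,1,1,1).

The boundary map ∂_2: C_2 → C_1 acts by ∂[p,q,r] = [q,r] − [p,r] + [p,q]. For instance
  ∂[2,3,4] = [3,4] − [2,4] + [2,3],
  ∂[1,3,4] = [3,4] − [1,4] + [1,3].
The 21×14 boundary matrix has rank 13 and Smith normal form diag(1,1,1,1,1,1,1,1,1,1,1,1,1).

From H_k ≅ ker(∂_k) / im(∂_{k+1}) we obtain:

  H_1: rank ker ∂_1 − rank ∂_2 = (21 − 6) − 13 = 2, and the invariant factors of ∂_2 are all 1, so H_1 ≅ Z^2.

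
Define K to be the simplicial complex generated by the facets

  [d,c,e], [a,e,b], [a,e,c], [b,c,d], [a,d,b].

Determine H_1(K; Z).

Order the vertices as a < b < c < d < e. Listing each simplex with vertices in this order, K has dimension 2 with simplices:

  0-simplices (5): a, b, c, d, e
  1-simplices (10): ab, ac, ad, ae, bc, bd, be, cd, ce, de
  2-simplices (5): abd, abe, ace, bcd, cde

Hence C_0 ≅ Z^5, C_1 ≅ Z^10, C_2 ≅ Z^5.

The boundary map ∂_1: C_1 → C_0 is given by ∂[p,q] = [q] − [p]. For instance
  ∂de = e − d.
This gives a 5×10 integer matrix of rank 4; reducing to Smith normal form yields diagonal entries (1,1,1,1).

Boundary ∂_2: C_2 → C_1 acts by ∂[p,q,r] = [q,r] − [p,r] + [p,q]. For instance
  ∂bcd = cd − bd + bc,
  ∂abd = bd − ad + ab.
The resulting 10×5 matrix has rank 5, and its Smith normal form has invariant factors (1,1,1,1,1).

From H_k ≅ ker(∂_k) / im(∂_{k+1}) we obtain:

  H_1: rank ker ∂_1 − rank ∂_2 = (10 − 4) − 5 = 1, and the invariant factors of ∂_2 are all 1, so H_1 ≅ Z.

H_1 = Z.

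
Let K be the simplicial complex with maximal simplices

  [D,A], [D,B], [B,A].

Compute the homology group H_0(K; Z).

H_0 ≅ Z.

We work with the vertex ordering A < B < D. The simplices of K, each written with vertices in increasing order, are:

  0-simplices (3): A, B, D
  1-simplices (3): AB, AD, BD

giving chain groups C_0 ≅ Z^3, C_1 ≅ Z^3.

The boundary map ∂_1: C_1 → C_0 is given by ∂[p,q] = [q] − [p]. For instance
  ∂AB = B − A.
This gives a 3×3 integer matrix of rank 2; reducing to Smith normal form yields diagonal entries (1,1).

Computing H_k = (kernel of ∂_k) / (image of ∂_{k+1}):

  H_0: rank C_0 − rank ∂_1 = 3 − 2 = 1, and the invariant factors of ∂_1 are all 1, so H_0 = Z.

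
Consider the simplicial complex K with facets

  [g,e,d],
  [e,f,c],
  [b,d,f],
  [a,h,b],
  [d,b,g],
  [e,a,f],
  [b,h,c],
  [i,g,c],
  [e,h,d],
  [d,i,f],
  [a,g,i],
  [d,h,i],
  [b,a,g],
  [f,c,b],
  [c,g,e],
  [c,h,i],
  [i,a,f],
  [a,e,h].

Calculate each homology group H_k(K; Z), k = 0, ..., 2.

We work with the vertex ordering a < b < c < d < e < f < g < h < i. The simplices of K, each written with vertices in increasing order, are:

  0-simplices (9): a, b, c, d, e, f, g, h, i
  1-simplices (27): ab, ae, af, ag, ah, ai, bc, bd, bf, bg, bh, ce, cf, cg, ch, ci, de, df, dg, dh, di, ef, eg, eh, fi, gi, hi
  2-simplices (18): abg, abh, aef, aeh, afi, agi, bcf, bch, bdf, bdg, cef, ceg, cgi, chi, deg, deh, dfi, dhi

giving chain groups C_0 ≅ Z^9, C_1 ≅ Z^27, C_2 ≅ Z^18.

Boundary ∂_1: C_1 → C_0 maps an edge to its endpoints' difference, ∂[p,q] = q − p.
As a 9×27 matrix over Z this has rank 8, with invariant factors (1,1,1,1,1,1,1,1).

Boundary ∂_2: C_2 → C_1 maps a triangle to the signed sum of its edges. For instance
  ∂abh = bh − ah + ab,
  ∂bdg = dg − bg + bd.
As a 27×18 matrix over Z this has rank 17, with invariant factors (1,1,1,1,1,1,1,1,1,1,1,1,1,1,1,1,1).

Reading off H_k = ker ∂_k / im ∂_{k+1}:

  H_0: rank C_0 − rank ∂_1 = 9 − 8 = 1, and the invariant factors of ∂_1 are all 1, so H_0 = Z.
  H_1: rank ker ∂_1 − rank ∂_2 = (27 − 8) − 17 = 2, and the invariant factors of ∂_2 are all 1, so H_1 = Z^2.
  H_2: rank ker ∂_2 − rank ∂_3 = (18 − 17) − 0 = 1, and there is no ∂_3, so H_2 = Z.

As a check, the Euler characteristic is 9 − 27 + 18 = 0, which agrees with 1 − 2 + 1 = 0.
(K is a triangulation of the torus T^2.)

H_0 ≅ Z,  H_1 ≅ Z^2,  H_2 ≅ Z.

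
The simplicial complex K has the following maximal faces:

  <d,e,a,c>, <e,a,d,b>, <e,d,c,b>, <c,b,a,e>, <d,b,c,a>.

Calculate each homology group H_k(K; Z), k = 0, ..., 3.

H_0 = Z,  H_1 = 0,  H_2 = 0,  H_3 = Z.

Order the vertices as a < b < c < d < e. Listing each simplex with vertices in this order, K has dimension 3 with simplices:

  0-simplices (5): a, b, c, d, e
  1-simplices (10): ab, ac, ad, ae, bc, bd, be, cd, ce, de
  2-simplices (10): abc, abd, abe, acd, ace, ade, bcd, bce, bde, cde
  3-simplices (5): abcd, abce, abde, acde, bcde

Hence C_0 ≅ Z^5, C_1 ≅ Z^10, C_2 ≅ Z^10, C_3 ≅ Z^5.

Boundary ∂_1: C_1 → C_0 maps an edge to its endpoints' difference, ∂[p,q] = q − p. For instance
  ∂ce = e − c.
The resulting 5×10 matrix has rank 4, and its Smith normal form has invariant factors (1,1,1,1).

Boundary ∂_2: C_2 → C_1 sends each 2-simplex [p,q,r] to [q,r] − [p,r] + [p,q]. For instance
  ∂abd = bd − ad + ab,
  ∂acd = cd − ad + ac.
As a 10×10 matrix over Z this has rank 6, with invariant factors (1,1,1,1,1,1).

The boundary map ∂_3: C_3 → C_2 sends each 3-simplex σ to the alternating sum Σ_i (−1)^i (σ with its i-th vertex removed). For instance
  ∂acde = cde − ade + ace − acd,
  ∂abce = bce − ace + abe − abc.
The resulting 10×5 matrix has rank 4, and its Smith normal form has invariant factors (1,1,1,1).

Reading off H_k = ker ∂_k / im ∂_{k+1}:

  H_0: rank C_0 − rank ∂_1 = 5 − 4 = 1, and the invariant factors of ∂_1 are all 1, so H_0 = Z.
  H_1: rank ker ∂_1 − rank ∂_2 = (10 − 4) − 6 = 0, and the invariant factors of ∂_2 are all 1, so H_1 = 0.
  H_2: rank ker ∂_2 − rank ∂_3 = (10 − 6) − 4 = 0, and the invariant factors of ∂_3 are all 1, so H_2 = 0.
  H_3: rank ker ∂_3 − rank ∂_4 = (5 − 4) − 0 = 1, and there is no ∂_4, so H_3 = Z.

(K is a triangulation of the 3-sphere S^3.)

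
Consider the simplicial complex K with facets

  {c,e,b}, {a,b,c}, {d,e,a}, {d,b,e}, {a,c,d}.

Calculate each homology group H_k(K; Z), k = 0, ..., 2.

Fix the vertex order a < b < c < d < e and write every simplex with vertices in increasing order. Then dim K = 2 and the simplices of K are:

  0-simplices (5): a, b, c, d, e
  1-simplices (10): ab, ac, ad, ae, bc, bd, be, cd, ce, de
  2-simplices (5): abc, acd, ade, bce, bde

so the chain groups are C_0 ≅ Z^5, C_1 ≅ Z^10, C_2 ≅ Z^5.

∂_1: C_1 → C_0 sends each edge [p,q] (with p < q) to q − p. For instance
  ∂ce = e − c.
As a 5×10 matrix over Z this has rank 4, with invariant factors (1,1,1,1).

∂_2: C_2 → C_1 sends each 2-simplex [p,q,r] to [q,r] − [p,r] + [p,q]. For instance
  ∂abc = bc − ac + ab,
  ∂acd = cd − ad + ac.
As a 10×5 matrix over Z this has rank 5, with invariant factors (1,1,1,1,1).

From H_k ≅ ker(∂_k) / im(∂_{k+1}) we obtain:

  H_0: rank C_0 − rank ∂_1 = 5 − 4 = 1, and the invariant factors of ∂_1 are all 1, so H_0 = Z.
  H_1: rank ker ∂_1 − rank ∂_2 = (10 − 4) − 5 = 1, and the invariant factors of ∂_2 are all 1, so H_1 = Z.
  H_2: rank ker ∂_2 − rank ∂_3 = (5 − 5) − 0 = 0, and there is no ∂_3, so H_2 = 0.

H_0 = Z,  H_1 = Z,  H_2 = 0.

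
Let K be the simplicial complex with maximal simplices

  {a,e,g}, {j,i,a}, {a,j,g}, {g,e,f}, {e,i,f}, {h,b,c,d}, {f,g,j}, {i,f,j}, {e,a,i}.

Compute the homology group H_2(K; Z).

H_2 = Z.

Fix the vertex order a < b < c < d < e < f < g < h < i < j and write every simplex with vertices in increasing order. Then dim K = 3 and the simplices of K are:

  0-simplices (10): a, b, c, d, e, f, g, h, i, j
  1-simplices (18): ae, ag, ai, aj, bc, bd, bh, cd, ch, dh, ef, eg, ei, fg, fi, fj, gj, ij
  2-simplices (12): aeg, aei, agj, aij, bcd, bch, bdh, cdh, efg, efi, fgj, fij
  3-simplices (1): bcdh

Hence C_0 ≅ Z^10, C_1 ≅ Z^18, C_2 ≅ Z^12, C_3 ≅ Z^1.

The boundary map ∂_1: C_1 → C_0 maps an edge to its endpoints' difference, ∂[p,q] = q − p. For instance
  ∂gj = j − g.
As a 10×18 matrix over Z this has rank 8, with invariant factors (1,1,1,1,1,1,1,1).

Boundary ∂_2: C_2 → C_1 acts by ∂[p,q,r] = [q,r] − [p,r] + [p,q]. For instance
  ∂aeg = eg − ag + ae,
  ∂efi = fi − ei + ef.
This gives a 18×12 integer matrix of rank 10; reducing to Smith normal form yields diagonal entries (1,1,1,1,1,1,1,1,1,1).

∂_3: C_3 → C_2 sends each 3-simplex σ to the alternating sum Σ_i (−1)^i (σ with its i-th vertex removed). For instance
  ∂bcdh = cdh − bdh + bch − bcd.
This gives a 12×1 integer matrix of rank 1; reducing to Smith normal form yields diagonal entries (1).

From H_k ≅ ker(∂_k) / im(∂_{k+1}) we obtain:

  H_2: rank ker ∂_2 − rank ∂_3 = (12 − 10) − 1 = 1, and the invariant factors of ∂_3 are all 1, so H_2 ≅ Z.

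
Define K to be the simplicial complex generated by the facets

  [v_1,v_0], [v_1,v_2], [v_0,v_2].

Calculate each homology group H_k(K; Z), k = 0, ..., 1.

H_0 ≅ Z,  H_1 ≅ Z.

Fix the vertex order v_0 < v_1 < v_2 and write every simplex with vertices in increasing order. Then dim K = 1 and the simplices of K are:

  0-simplices (3): [v_0], [v_1], [v_2]
  1-simplices (3): [v_0,v_1], [v_0,v_2], [v_1,v_2]

Hence C_0 ≅ Z^3, C_1 ≅ Z^3.

The boundary map ∂_1: C_1 → C_0 sends each edge [p,q] (with p < q) to q − p. For instance
  ∂[v_0,v_1] = [v_1] − [v_0].
The resulting 3×3 matrix has rank 2, and its Smith normal form has invariant factors (1,1).

Computing H_k = (kernel of ∂_k) / (image of ∂_{k+1}):

  H_0: rank C_0 − rank ∂_1 = 3 − 2 = 1, and the invariant factors of ∂_1 are all 1, so H_0 = Z.
  H_1: rank ker ∂_1 − rank ∂_2 = (3 − 2) − 0 = 1, and there is no ∂_2, so H_1 = Z.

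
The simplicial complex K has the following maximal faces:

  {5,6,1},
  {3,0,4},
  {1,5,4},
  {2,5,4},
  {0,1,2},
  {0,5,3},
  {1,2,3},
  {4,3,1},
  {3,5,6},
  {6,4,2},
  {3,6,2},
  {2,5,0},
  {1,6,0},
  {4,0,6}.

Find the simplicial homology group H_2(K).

H_2 ≅ Z.

Order the vertices as 0 < 1 < 2 < 3 < 4 < 5 < 6. Listing each simplex with vertices in this order, K has dimension 2 with simplices:

  0-simplices (7): [0], [1], [2], [3], [4], [5], [6]
  1-simplices (21): [0,1], [0,2], [0,3], [0,4], [0,5], [0,6], [1,2], [1,3], [1,4], [1,5], [1,6], [2,3], [2,4], [2,5], [2,6], [3,4], [3,5], [3,6], [4,5], [4,6], [5,6]
  2-simplices (14): [0,1,2], [0,1,6], [0,2,5], [0,3,4], [0,3,5], [0,4,6], [1,2,3], [1,3,4], [1,4,5], [1,5,6], [2,3,6], [2,4,5], [2,4,6], [3,5,6]

Hence C_0 ≅ Z^7, C_1 ≅ Z^21, C_2 ≅ Z^14.

∂_1: C_1 → C_0 is given by ∂[p,q] = [q] − [p]. For instance
  ∂[4,5] = [5] − [4].
As a 7×21 matrix over Z this has rank 6, with invariant factors (1,1,1,1,1,1).

Boundary ∂_2: C_2 → C_1 maps a triangle to the signed sum of its edges. For instance
  ∂[1,4,5] = [4,5] − [1,5] + [1,4],
  ∂[0,1,6] = [1,6] − [0,6] + [0,1].
The 21×14 boundary matrix has rank 13 and Smith normal form diag(1,1,1,1,1,1,1,1,1,1,1,1,1).

Now H_k = ker ∂_k / im ∂_{k+1}, so:

  H_2: rank ker ∂_2 − rank ∂_3 = (14 − 13) − 0 = 1, and there is no ∂_3, so H_2 ≅ Z.

(K is a triangulation of the torus T^2.)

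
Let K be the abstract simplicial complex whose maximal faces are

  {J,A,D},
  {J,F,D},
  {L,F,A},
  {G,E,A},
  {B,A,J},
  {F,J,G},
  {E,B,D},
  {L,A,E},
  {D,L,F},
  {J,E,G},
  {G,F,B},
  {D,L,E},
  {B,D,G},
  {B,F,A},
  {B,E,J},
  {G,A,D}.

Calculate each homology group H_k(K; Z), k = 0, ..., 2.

H_0 = Z,  H_1 = Z^2,  H_2 = Z.

Take the total order A < B < D < E < F < G < J < L on the vertex set. Then K (dimension 2) consists of the simplices:

  0-simplices (8): A, B, D, E, F, G, J, L
  1-simplices (24): AB, AD, AE, AF, AG, AJ, AL, BD, BE, BF, BG, BJ, DE, DF, DG, DJ, DL, EG, EJ, EL, FG, FJ, FL, GJ
  2-simplices (16): ABF, ABJ, ADG, ADJ, AEG, AEL, AFL, BDE, BDG, BEJ, BFG, DEL, DFJ, DFL, EGJ, FGJ

Hence C_0 ≅ Z^8, C_1 ≅ Z^24, C_2 ≅ Z^16.

∂_1: C_1 → C_0 is given by ∂[p,q] = [q] − [p]. For instance
  ∂AG = G − A.
The 8×24 boundary matrix has rank 7 and Smith normal form diag(1,1,1,1,1,1,1).

∂_2: C_2 → C_1 maps a triangle to the signed sum of its edges. For instance
  ∂DFL = FL − DL + DF,
  ∂FGJ = GJ − FJ + FG.
This gives a 24×16 integer matrix of rank 15; reducing to Smith normal form yields diagonal entries (1,1,1,1,1,1,1,1,1,1,1,1,1,1,1).

From H_k ≅ ker(∂_k) / im(∂_{k+1}) we obtain:

  H_0: rank C_0 − rank ∂_1 = 8 − 7 = 1, and the invariant factors of ∂_1 are all 1, so H_0 ≅ Z.
  H_1: rank ker ∂_1 − rank ∂_2 = (24 − 7) − 15 = 2, and the invariant factors of ∂_2 are all 1, so H_1 ≅ Z^2.
  H_2: rank ker ∂_2 − rank ∂_3 = (16 − 15) − 0 = 1, and there is no ∂_3, so H_2 ≅ Z.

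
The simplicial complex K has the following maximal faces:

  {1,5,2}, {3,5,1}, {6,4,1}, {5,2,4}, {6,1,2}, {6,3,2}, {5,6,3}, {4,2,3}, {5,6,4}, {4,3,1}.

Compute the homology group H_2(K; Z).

H_2 ≅ 0.

Order the vertices as 1 < 2 < 3 < 4 < 5 < 6. Listing each simplex with vertices in this order, K has dimension 2 with simplices:

  0-simplices (6): [1], [2], [3], [4], [5], [6]
  1-simplices (15): [1,2], [1,3], [1,4], [1,5], [1,6], [2,3], [2,4], [2,5], [2,6], [3,4], [3,5], [3,6], [4,5], [4,6], [5,6]
  2-simplices (10): [1,2,5], [1,2,6], [1,3,4], [1,3,5], [1,4,6], [2,3,4], [2,3,6], [2,4,5], [3,5,6], [4,5,6]

giving chain groups C_0 ≅ Z^6, C_1 ≅ Z^15, C_2 ≅ Z^10.

The boundary map ∂_1: C_1 → C_0 sends each edge [p,q] (with p < q) to q − p.
This gives a 6×15 integer matrix of rank 5; reducing to Smith normal form yields diagonal entries (1,1,1,1,1).

∂_2: C_2 → C_1 sends each 2-simplex [p,q,r] to [q,r] − [p,r] + [p,q]. For instance
  ∂[1,3,4] = [3,4] − [1,4] + [1,3],
  ∂[1,4,6] = [4,6] − [1,6] + [1,4].
The 15×10 boundary matrix has rank 10 and Smith normal form diag(1,1,1,1,1,1,1,1,1,2).

Reading off H_k = ker ∂_k / im ∂_{k+1}:

  H_2: rank ker ∂_2 − rank ∂_3 = (10 − 10) − 0 = 0, and there is no ∂_3, so H_2 = 0.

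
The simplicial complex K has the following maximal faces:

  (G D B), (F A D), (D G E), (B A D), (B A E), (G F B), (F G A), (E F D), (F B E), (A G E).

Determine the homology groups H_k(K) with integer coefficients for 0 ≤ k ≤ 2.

H_0 = Z,  H_1 = Z_2,  H_2 = 0.

Take the total order A < B < D < E < F < G on the vertex set. Then K (dimension 2) consists of the simplices:

  0-simplices (6): A, B, D, E, F, G
  1-simplices (15): AB, AD, AE, AF, AG, BD, BE, BF, BG, DE, DF, DG, EF, EG, FG
  2-simplices (10): ABD, ABE, ADF, AEG, AFG, BDG, BEF, BFG, DEF, DEG

Hence C_0 ≅ Z^6, C_1 ≅ Z^15, C_2 ≅ Z^10.

∂_1: C_1 → C_0 maps an edge to its endpoints' difference, ∂[p,q] = q − p. For instance
  ∂FG = G − F.
This gives a 6×15 integer matrix of rank 5; reducing to Smith normal form yields diagonal entries (1,1,1,1,1).

The boundary map ∂_2: C_2 → C_1 sends each 2-simplex [p,q,r] to [q,r] − [p,r] + [p,q]. For instance
  ∂ADF = DF − AF + AD,
  ∂BFG = FG − BG + BF.
This gives a 15×10 integer matrix of rank 10; reducing to Smith normal form yields diagonal entries (1,1,1,1,1,1,1,1,1,2).

Computing H_k = (kernel of ∂_k) / (image of ∂_{k+1}):

  H_0: rank C_0 − rank ∂_1 = 6 − 5 = 1, and the invariant factors of ∂_1 are all 1, so H_0 = Z.
  H_1: rank ker ∂_1 − rank ∂_2 = (15 − 5) − 10 = 0, and ∂_2 has invariant factor 2 > 1, so H_1 = Z_2.
  H_2: rank ker ∂_2 − rank ∂_3 = (10 − 10) − 0 = 0, and there is no ∂_3, so H_2 = 0.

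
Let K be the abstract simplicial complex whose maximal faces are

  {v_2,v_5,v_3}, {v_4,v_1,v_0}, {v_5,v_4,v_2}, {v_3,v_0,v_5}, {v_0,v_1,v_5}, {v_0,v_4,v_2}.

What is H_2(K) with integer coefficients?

Fix the vertex order v_0 < v_1 < v_2 < v_3 < v_4 < v_5 and write every simplex with vertices in increasing order. Then dim K = 2 and the simplices of K are:

  0-simplices (6): [v_0], [v_1], [v_2], [v_3], [v_4], [v_5]
  1-simplices (12): [v_0,v_1], [v_0,v_2], [v_0,v_3], [v_0,v_4], [v_0,v_5], [v_1,v_4], [v_1,v_5], [v_2,v_3], [v_2,v_4], [v_2,v_5], [v_3,v_5], [v_4,v_5]
  2-simplices (6): [v_0,v_1,v_4], [v_0,v_1,v_5], [v_0,v_2,v_4], [v_0,v_3,v_5], [v_2,v_3,v_5], [v_2,v_4,v_5]

giving chain groups C_0 ≅ Z^6, C_1 ≅ Z^12, C_2 ≅ Z^6.

Boundary ∂_1: C_1 → C_0 maps an edge to its endpoints' difference, ∂[p,q] = q − p.
This gives a 6×12 integer matrix of rank 5; reducing to Smith normal form yields diagonal entries (1,1,1,1,1).

Boundary ∂_2: C_2 → C_1 maps a triangle to the signed sum of its edges. For instance
  ∂[v_2,v_4,v_5] = [v_4,v_5] − [v_2,v_5] + [v_2,v_4],
  ∂[v_0,v_2,v_4] = [v_2,v_4] − [v_0,v_4] + [v_0,v_2].
The resulting 12×6 matrix has rank 6, and its Smith normal form has invariant factors (1,1,1,1,1,1).

Computing H_k = (kernel of ∂_k) / (image of ∂_{k+1}):

  H_2: rank ker ∂_2 − rank ∂_3 = (6 − 6) − 0 = 0, and there is no ∂_3, so H_2 = 0.

H_2 = 0.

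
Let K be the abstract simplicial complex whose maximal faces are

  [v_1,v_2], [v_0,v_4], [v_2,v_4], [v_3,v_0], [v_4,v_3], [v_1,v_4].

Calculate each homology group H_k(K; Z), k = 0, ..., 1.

We work with the vertex ordering v_0 < v_1 < v_2 < v_3 < v_4. The simplices of K, each written with vertices in increasing order, are:

  0-simplices (5): [v_0], [v_1], [v_2], [v_3], [v_4]
  1-simplices (6): [v_0,v_3], [v_0,v_4], [v_1,v_2], [v_1,v_4], [v_2,v_4], [v_3,v_4]

Hence C_0 ≅ Z^5, C_1 ≅ Z^6.

The boundary map ∂_1: C_1 → C_0 is given by ∂[p,q] = [q] − [p].
The resulting 5×6 matrix has rank 4, and its Smith normal form has invariant factors (1,1,1,1).

Computing H_k = (kernel of ∂_k) / (image of ∂_{k+1}):

  H_0: rank C_0 − rank ∂_1 = 5 − 4 = 1, and the invariant factors of ∂_1 are all 1, so H_0 = Z.
  H_1: rank ker ∂_1 − rank ∂_2 = (6 − 4) − 0 = 2, and there is no ∂_2, so H_1 = Z^2.

H_0 ≅ Z,  H_1 ≅ Z^2.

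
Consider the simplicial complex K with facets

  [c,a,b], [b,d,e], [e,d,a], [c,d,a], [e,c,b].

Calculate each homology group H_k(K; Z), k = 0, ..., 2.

H_0 ≅ Z,  H_1 ≅ Z,  H_2 = 0.

Take the total order a < b < c < d < e on the vertex set. Then K (dimension 2) consists of the simplices:

  0-simplices (5): a, b, c, d, e
  1-simplices (10): ab, ac, ad, ae, bc, bd, be, cd, ce, de
  2-simplices (5): abc, acd, ade, bce, bde

Hence C_0 ≅ Z^5, C_1 ≅ Z^10, C_2 ≅ Z^5.

The boundary map ∂_1: C_1 → C_0 maps an edge to its endpoints' difference, ∂[p,q] = q − p.
The 5×10 boundary matrix has rank 4 and Smith normal form diag(1,1,1,1).

Boundary ∂_2: C_2 → C_1 sends each 2-simplex [p,q,r] to [q,r] − [p,r] + [p,q]. For instance
  ∂acd = cd − ad + ac,
  ∂bce = ce − be + bc.
As a 10×5 matrix over Z this has rank 5, with invariant factors (1,1,1,1,1).

From H_k ≅ ker(∂_k) / im(∂_{k+1}) we obtain:

  H_0: rank C_0 − rank ∂_1 = 5 − 4 = 1, and the invariant factors of ∂_1 are all 1, so H_0 = Z.
  H_1: rank ker ∂_1 − rank ∂_2 = (10 − 4) − 5 = 1, and the invariant factors of ∂_2 are all 1, so H_1 = Z.
  H_2: rank ker ∂_2 − rank ∂_3 = (5 − 5) − 0 = 0, and there is no ∂_3, so H_2 = 0.

As a check, the Euler characteristic is 5 − 10 + 5 = 0, which agrees with 1 − 1 + 0 = 0.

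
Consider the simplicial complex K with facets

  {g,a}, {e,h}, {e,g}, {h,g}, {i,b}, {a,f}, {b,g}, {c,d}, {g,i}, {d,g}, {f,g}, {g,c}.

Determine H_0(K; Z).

Fix the vertex order a < b < c < d < e < f < g < h < i and write every simplex with vertices in increasing order. Then dim K = 1 and the simplices of K are:

  0-simplices (9): a, b, c, d, e, f, g, h, i
  1-simplices (12): af, ag, bg, bi, cd, cg, dg, eg, eh, fg, gh, gi

so the chain groups are C_0 ≅ Z^9, C_1 ≅ Z^12.

The boundary map ∂_1: C_1 → C_0 sends each edge [p,q] (with p < q) to q − p. For instance
  ∂fg = g − f.
As a 9×12 matrix over Z this has rank 8, with invariant factors (1,1,1,1,1,1,1,1).

From H_k ≅ ker(∂_k) / im(∂_{k+1}) we obtain:

  H_0: rank C_0 − rank ∂_1 = 9 − 8 = 1, and the invariant factors of ∂_1 are all 1, so H_0 ≅ Z.

(K is a triangulation of a wedge of 4 circles.)

H_0 ≅ Z.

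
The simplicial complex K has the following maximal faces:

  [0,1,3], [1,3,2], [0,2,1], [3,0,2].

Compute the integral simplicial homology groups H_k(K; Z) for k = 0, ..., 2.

Order the vertices as 0 < 1 < 2 < 3. Listing each simplex with vertices in this order, K has dimension 2 with simplices:

  0-simplices (4): [0], [1], [2], [3]
  1-simplices (6): [0,1], [0,2], [0,3], [1,2], [1,3], [2,3]
  2-simplices (4): [0,1,2], [0,1,3], [0,2,3], [1,2,3]

giving chain groups C_0 ≅ Z^4, C_1 ≅ Z^6, C_2 ≅ Z^4.

Boundary ∂_1: C_1 → C_0 sends each edge [p,q] (with p < q) to q − p. For instance
  ∂[1,2] = [2] − [1].
As a 4×6 matrix over Z this has rank 3, with invariant factors (1,1,1).

The boundary map ∂_2: C_2 → C_1 maps a triangle to the signed sum of its edges. For instance
  ∂[0,2,3] = [2,3] − [0,3] + [0,2],
  ∂[0,1,3] = [1,3] − [0,3] + [0,1].
The 6×4 boundary matrix has rank 3 and Smith normal form diag(1,1,1).

From H_k ≅ ker(∂_k) / im(∂_{k+1}) we obtain:

  H_0: rank C_0 − rank ∂_1 = 4 − 3 = 1, and the invariant factors of ∂_1 are all 1, so H_0 = Z.
  H_1: rank ker ∂_1 − rank ∂_2 = (6 − 3) − 3 = 0, and the invariant factors of ∂_2 are all 1, so H_1 = 0.
  H_2: rank ker ∂_2 − rank ∂_3 = (4 − 3) − 0 = 1, and there is no ∂_3, so H_2 = Z.

As a check, the Euler characteristic is 4 − 6 + 4 = 2, which agrees with 1 − 0 + 1 = 2.

H_0 ≅ Z,  H_1 = 0,  H_2 ≅ Z.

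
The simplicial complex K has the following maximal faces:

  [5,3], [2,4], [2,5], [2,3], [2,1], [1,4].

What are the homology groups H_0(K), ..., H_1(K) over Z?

We work with the vertex ordering 1 < 2 < 3 < 4 < 5. The simplices of K, each written with vertices in increasing order, are:

  0-simplices (5): [1], [2], [3], [4], [5]
  1-simplices (6): [1,2], [1,4], [2,3], [2,4], [2,5], [3,5]

so the chain groups are C_0 ≅ Z^5, C_1 ≅ Z^6.

Boundary ∂_1: C_1 → C_0 sends each edge [p,q] (with p < q) to q − p.
The 5×6 boundary matrix has rank 4 and Smith normal form diag(1,1,1,1).

Now H_k = ker ∂_k / im ∂_{k+1}, so:

  H_0: rank C_0 − rank ∂_1 = 5 − 4 = 1, and the invariant factors of ∂_1 are all 1, so H_0 ≅ Z.
  H_1: rank ker ∂_1 − rank ∂_2 = (6 − 4) − 0 = 2, and there is no ∂_2, so H_1 ≅ Z^2.

H_0 ≅ Z,  H_1 ≅ Z^2.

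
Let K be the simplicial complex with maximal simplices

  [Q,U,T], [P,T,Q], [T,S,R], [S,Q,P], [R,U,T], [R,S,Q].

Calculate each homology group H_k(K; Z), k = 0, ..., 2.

H_0 ≅ Z,  H_1 ≅ Z,  H_2 = 0.

Take the total order P < Q < R < S < T < U on the vertex set. Then K (dimension 2) consists of the simplices:

  0-simplices (6): P, Q, R, S, T, U
  1-simplices (12): PQ, PS, PT, QR, QS, QT, QU, RS, RT, RU, ST, TU
  2-simplices (6): PQS, PQT, QRS, QTU, RST, RTU

Hence C_0 ≅ Z^6, C_1 ≅ Z^12, C_2 ≅ Z^6.

Boundary ∂_1: C_1 → C_0 is given by ∂[p,q] = [q] − [p]. For instance
  ∂QR = R − Q.
As a 6×12 matrix over Z this has rank 5, with invariant factors (1,1,1,1,1).

Boundary ∂_2: C_2 → C_1 acts by ∂[p,q,r] = [q,r] − [p,r] + [p,q]. For instance
  ∂QRS = RS − QS + QR,
  ∂PQT = QT − PT + PQ.
This gives a 12×6 integer matrix of rank 6; reducing to Smith normal form yields diagonal entries (1,1,1,1,1,1).

From H_k ≅ ker(∂_k) / im(∂_{k+1}) we obtain:

  H_0: rank C_0 − rank ∂_1 = 6 − 5 = 1, and the invariant factors of ∂_1 are all 1, so H_0 = Z.
  H_1: rank ker ∂_1 − rank ∂_2 = (12 − 5) − 6 = 1, and the invariant factors of ∂_2 are all 1, so H_1 = Z.
  H_2: rank ker ∂_2 − rank ∂_3 = (6 − 6) − 0 = 0, and there is no ∂_3, so H_2 = 0.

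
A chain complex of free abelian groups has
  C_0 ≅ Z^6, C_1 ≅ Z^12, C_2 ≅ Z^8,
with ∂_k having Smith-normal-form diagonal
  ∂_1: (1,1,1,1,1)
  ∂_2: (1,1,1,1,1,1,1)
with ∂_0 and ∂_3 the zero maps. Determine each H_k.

H_0: b_0 = 6 − 0 − 5 = 1; torsion from ∂_1 factors > 1: none. So H_0 ≅ Z.
H_1: b_1 = 12 − 5 − 7 = 0; torsion from ∂_2 factors > 1: none. So H_1 ≅ 0.
H_2: b_2 = 8 − 7 − 0 = 1; torsion from ∂_3 factors > 1: none. So H_2 ≅ Z.

H_0 ≅ Z,  H_1 = 0,  H_2 ≅ Z.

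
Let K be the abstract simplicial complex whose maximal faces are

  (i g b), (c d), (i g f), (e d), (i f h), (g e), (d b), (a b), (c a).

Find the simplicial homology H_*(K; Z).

We work with the vertex ordering a < b < c < d < e < f < g < h < i. The simplices of K, each written with vertices in increasing order, are:

  0-simplices (9): a, b, c, d, e, f, g, h, i
  1-simplices (13): ab, ac, bd, bg, bi, cd, de, eg, fg, fh, fi, gi, hi
  2-simplices (3): bgi, fgi, fhi

so the chain groups are C_0 ≅ Z^9, C_1 ≅ Z^13, C_2 ≅ Z^3.

∂_1: C_1 → C_0 is given by ∂[p,q] = [q] − [p]. For instance
  ∂hi = i − h.
This gives a 9×13 integer matrix of rank 8; reducing to Smith normal form yields diagonal entries (1,1,1,1,1,1,1,1).

∂_2: C_2 → C_1 maps a triangle to the signed sum of its edges. For instance
  ∂fgi = gi − fi + fg,
  ∂fhi = hi − fi + fh.
This gives a 13×3 integer matrix of rank 3; reducing to Smith normal form yields diagonal entries (1,1,1).

Reading off H_k = ker ∂_k / im ∂_{k+1}:

  H_0: rank C_0 − rank ∂_1 = 9 − 8 = 1, and the invariant factors of ∂_1 are all 1, so H_0 ≅ Z.
  H_1: rank ker ∂_1 − rank ∂_2 = (13 − 8) − 3 = 2, and the invariant factors of ∂_2 are all 1, so H_1 ≅ Z^2.
  H_2: rank ker ∂_2 − rank ∂_3 = (3 − 3) − 0 = 0, and there is no ∂_3, so H_2 ≅ 0.

H_0 = Z,  H_1 = Z^2,  H_2 = 0.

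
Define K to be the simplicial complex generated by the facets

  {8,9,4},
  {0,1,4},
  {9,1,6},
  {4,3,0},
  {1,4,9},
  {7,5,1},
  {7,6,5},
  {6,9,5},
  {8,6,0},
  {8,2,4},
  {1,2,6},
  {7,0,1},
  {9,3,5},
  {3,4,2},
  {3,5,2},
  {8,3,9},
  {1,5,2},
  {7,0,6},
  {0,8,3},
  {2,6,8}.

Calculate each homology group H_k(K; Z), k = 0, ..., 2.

Order the vertices as 0 < 1 < 2 < 3 < 4 < 5 < 6 < 7 < 8 < 9. Listing each simplex with vertices in this order, K has dimension 2 with simplices:

  0-simplices (10): [0], [1], [2], [3], [4], [5], [6], [7], [8], [9]
  1-simplices (30): (30 of them)
  2-simplices (20): (20 of them)

giving chain groups C_0 ≅ Z^10, C_1 ≅ Z^30, C_2 ≅ Z^20.

Boundary ∂_1: C_1 → C_0 is given by ∂[p,q] = [q] − [p]. For instance
  ∂[1,7] = [7] − [1].
This gives a 10×30 integer matrix of rank 9; reducing to Smith normal form yields diagonal entries (1,1,1,1,1,1,1,1,1).

Boundary ∂_2: C_2 → C_1 sends each 2-simplex [p,q,r] to [q,r] − [p,r] + [p,q]. For instance
  ∂[2,4,8] = [4,8] − [2,8] + [2,4],
  ∂[0,1,4] = [1,4] − [0,4] + [0,1].
As a 30×20 matrix over Z this has rank 20, with invariant factors (1,1,1,1,1,1,1,1,1,1,1,1,1,1,1,1,1,1,1,2).

Computing H_k = (kernel of ∂_k) / (image of ∂_{k+1}):

  H_0: rank C_0 − rank ∂_1 = 10 − 9 = 1, and the invariant factors of ∂_1 are all 1, so H_0 ≅ Z.
  H_1: rank ker ∂_1 − rank ∂_2 = (30 − 9) − 20 = 1, and ∂_2 has invariant factor 2 > 1, so H_1 ≅ Z ⊕ Z_2.
  H_2: rank ker ∂_2 − rank ∂_3 = (20 − 20) − 0 = 0, and there is no ∂_3, so H_2 ≅ 0.

As a check, the Euler characteristic is 10 − 30 + 20 = 0, which agrees with 1 − 1 + 0 = 0.

H_0 = Z,  H_1 = Z ⊕ Z_2,  H_2 = 0.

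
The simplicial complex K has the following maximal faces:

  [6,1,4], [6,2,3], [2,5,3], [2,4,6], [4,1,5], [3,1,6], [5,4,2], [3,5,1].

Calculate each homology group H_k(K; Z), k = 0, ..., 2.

Fix the vertex order 1 < 2 < 3 < 4 < 5 < 6 and write every simplex with vertices in increasing order. Then dim K = 2 and the simplices of K are:

  0-simplices (6): [1], [2], [3], [4], [5], [6]
  1-simplices (12): [1,3], [1,4], [1,5], [1,6], [2,3], [2,4], [2,5], [2,6], [3,5], [3,6], [4,5], [4,6]
  2-simplices (8): [1,3,5], [1,3,6], [1,4,5], [1,4,6], [2,3,5], [2,3,6], [2,4,5], [2,4,6]

so the chain groups are C_0 ≅ Z^6, C_1 ≅ Z^12, C_2 ≅ Z^8.

∂_1: C_1 → C_0 sends each edge [p,q] (with p < q) to q − p. For instance
  ∂[3,6] = [6] − [3].
The resulting 6×12 matrix has rank 5, and its Smith normal form has invariant factors (1,1,1,1,1).

The boundary map ∂_2: C_2 → C_1 acts by ∂[p,q,r] = [q,r] − [p,r] + [p,q]. For instance
  ∂[2,4,6] = [4,6] − [2,6] + [2,4],
  ∂[2,4,5] = [4,5] − [2,5] + [2,4].
This gives a 12×8 integer matrix of rank 7; reducing to Smith normal form yields diagonal entries (1,1,1,1,1,1,1).

Now H_k = ker ∂_k / im ∂_{k+1}, so:

  H_0: rank C_0 − rank ∂_1 = 6 − 5 = 1, and the invariant factors of ∂_1 are all 1, so H_0 ≅ Z.
  H_1: rank ker ∂_1 − rank ∂_2 = (12 − 5) − 7 = 0, and the invariant factors of ∂_2 are all 1, so H_1 ≅ 0.
  H_2: rank ker ∂_2 − rank ∂_3 = (8 − 7) − 0 = 1, and there is no ∂_3, so H_2 ≅ Z.

As a check, the Euler characteristic is 6 − 12 + 8 = 2, which agrees with 1 − 0 + 1 = 2.
(K is a triangulation of the 2-sphere S^2.)

H_0 ≅ Z,  H_1 = 0,  H_2 ≅ Z.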